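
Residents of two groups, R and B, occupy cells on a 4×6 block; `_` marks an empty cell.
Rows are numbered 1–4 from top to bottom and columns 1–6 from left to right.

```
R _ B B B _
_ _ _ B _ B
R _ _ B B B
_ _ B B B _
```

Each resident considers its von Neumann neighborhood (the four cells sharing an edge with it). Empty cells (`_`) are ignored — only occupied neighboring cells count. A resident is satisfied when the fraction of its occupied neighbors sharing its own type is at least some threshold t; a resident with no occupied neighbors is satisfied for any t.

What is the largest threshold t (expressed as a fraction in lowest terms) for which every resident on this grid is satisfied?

1/1

(1,1)R — no occupied neighbors
(1,3)B 1/1
(1,4)B 3/3
(1,5)B 1/1
(2,4)B 2/2
(2,6)B 1/1
(3,1)R — no occupied neighbors
(3,4)B 3/3
(3,5)B 3/3
(3,6)B 2/2
(4,3)B 1/1
(4,4)B 3/3
(4,5)B 2/2
The smallest same-type fraction is 1/1 at (1,3), which reduces to 1/1. Any threshold above that leaves this resident unsatisfied.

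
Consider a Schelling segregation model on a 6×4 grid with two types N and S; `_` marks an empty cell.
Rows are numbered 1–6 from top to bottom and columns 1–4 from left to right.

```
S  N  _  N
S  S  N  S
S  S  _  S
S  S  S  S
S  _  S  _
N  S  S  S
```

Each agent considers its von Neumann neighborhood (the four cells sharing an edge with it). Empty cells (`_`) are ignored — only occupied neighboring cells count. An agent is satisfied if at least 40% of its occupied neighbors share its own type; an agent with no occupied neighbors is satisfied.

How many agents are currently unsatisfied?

5

(1,1)S 1/2 ok
(1,2)N 0/2 unhappy
(1,4)N 0/1 unhappy
(2,1)S 3/3 ok
(2,2)S 2/4 ok
(2,3)N 0/2 unhappy
(2,4)S 1/3 unhappy
(3,1)S 3/3 ok
(3,2)S 3/3 ok
(3,4)S 2/2 ok
(4,1)S 3/3 ok
(4,2)S 3/3 ok
(4,3)S 3/3 ok
(4,4)S 2/2 ok
(5,1)S 1/2 ok
(5,3)S 2/2 ok
(6,1)N 0/2 unhappy
(6,2)S 1/2 ok
(6,3)S 3/3 ok
(6,4)S 1/1 ok
Unsatisfied: (1,2), (1,4), (2,3), (2,4), (6,1) — 5 in total.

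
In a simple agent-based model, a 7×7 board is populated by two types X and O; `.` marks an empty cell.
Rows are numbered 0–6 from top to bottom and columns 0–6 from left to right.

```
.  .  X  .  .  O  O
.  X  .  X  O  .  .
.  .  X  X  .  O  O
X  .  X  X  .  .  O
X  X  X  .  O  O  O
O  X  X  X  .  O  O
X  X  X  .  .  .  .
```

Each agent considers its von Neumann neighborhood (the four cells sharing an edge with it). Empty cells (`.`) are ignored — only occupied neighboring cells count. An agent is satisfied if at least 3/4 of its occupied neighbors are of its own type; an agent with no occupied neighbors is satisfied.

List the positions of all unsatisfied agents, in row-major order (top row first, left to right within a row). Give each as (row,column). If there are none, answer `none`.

(1,3), (1,4), (4,0), (5,0), (6,0)

Row 0: (0,2)X 0/0 ✓ · (0,5)O 1/1 ✓ · (0,6)O 1/1 ✓
Row 1: (1,1)X 0/0 ✓ · (1,3)X 1/2 ✗ · (1,4)O 0/1 ✗
Row 2: (2,2)X 2/2 ✓ · (2,3)X 3/3 ✓ · (2,5)O 1/1 ✓ · (2,6)O 2/2 ✓
Row 3: (3,0)X 1/1 ✓ · (3,2)X 3/3 ✓ · (3,3)X 2/2 ✓ · (3,6)O 2/2 ✓
Row 4: (4,0)X 2/3 ✗ · (4,1)X 3/3 ✓ · (4,2)X 3/3 ✓ · (4,4)O 1/1 ✓ · (4,5)O 3/3 ✓ · (4,6)O 3/3 ✓
Row 5: (5,0)O 0/3 ✗ · (5,1)X 3/4 ✓ · (5,2)X 4/4 ✓ · (5,3)X 1/1 ✓ · (5,5)O 2/2 ✓ · (5,6)O 2/2 ✓
Row 6: (6,0)X 1/2 ✗ · (6,1)X 3/3 ✓ · (6,2)X 2/2 ✓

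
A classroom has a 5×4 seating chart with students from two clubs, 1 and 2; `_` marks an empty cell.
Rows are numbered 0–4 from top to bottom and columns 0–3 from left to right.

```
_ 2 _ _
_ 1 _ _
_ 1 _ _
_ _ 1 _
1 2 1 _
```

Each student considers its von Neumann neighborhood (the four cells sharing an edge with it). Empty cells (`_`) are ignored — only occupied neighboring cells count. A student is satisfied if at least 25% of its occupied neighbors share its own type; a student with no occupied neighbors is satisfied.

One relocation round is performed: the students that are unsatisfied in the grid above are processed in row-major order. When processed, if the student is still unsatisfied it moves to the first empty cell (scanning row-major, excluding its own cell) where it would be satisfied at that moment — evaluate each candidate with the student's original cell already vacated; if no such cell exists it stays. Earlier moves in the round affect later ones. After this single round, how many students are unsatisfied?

1

Initially unsatisfied (in order): (0,1), (4,0), (4,1).
  (0,1) → (0,0).
  (4,0) → (0,1).
  (4,1) → (0,3).
Resulting grid:
2 1 _ 2
_ 1 _ _
_ 1 _ _
_ _ 1 _
_ _ 1 _
Unsatisfied now: (0,0).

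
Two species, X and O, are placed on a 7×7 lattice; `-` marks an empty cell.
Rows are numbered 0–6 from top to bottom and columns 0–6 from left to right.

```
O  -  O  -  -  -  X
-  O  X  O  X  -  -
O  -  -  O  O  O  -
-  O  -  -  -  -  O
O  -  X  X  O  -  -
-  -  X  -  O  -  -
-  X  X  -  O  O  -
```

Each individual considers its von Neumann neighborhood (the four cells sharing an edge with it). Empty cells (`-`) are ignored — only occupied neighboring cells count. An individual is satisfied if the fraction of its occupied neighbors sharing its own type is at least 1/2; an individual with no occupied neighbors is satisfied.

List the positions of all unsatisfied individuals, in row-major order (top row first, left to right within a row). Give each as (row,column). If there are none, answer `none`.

(0,2), (1,1), (1,2), (1,3), (1,4)

Row 0: (0,0)O 0/0 ✓ · (0,2)O 0/1 ✗ · (0,6)X 0/0 ✓
Row 1: (1,1)O 0/1 ✗ · (1,2)X 0/3 ✗ · (1,3)O 1/3 ✗ · (1,4)X 0/2 ✗
Row 2: (2,0)O 0/0 ✓ · (2,3)O 2/2 ✓ · (2,4)O 2/3 ✓ · (2,5)O 1/1 ✓
Row 3: (3,1)O 0/0 ✓ · (3,6)O 0/0 ✓
Row 4: (4,0)O 0/0 ✓ · (4,2)X 2/2 ✓ · (4,3)X 1/2 ✓ · (4,4)O 1/2 ✓
Row 5: (5,2)X 2/2 ✓ · (5,4)O 2/2 ✓
Row 6: (6,1)X 1/1 ✓ · (6,2)X 2/2 ✓ · (6,4)O 2/2 ✓ · (6,5)O 1/1 ✓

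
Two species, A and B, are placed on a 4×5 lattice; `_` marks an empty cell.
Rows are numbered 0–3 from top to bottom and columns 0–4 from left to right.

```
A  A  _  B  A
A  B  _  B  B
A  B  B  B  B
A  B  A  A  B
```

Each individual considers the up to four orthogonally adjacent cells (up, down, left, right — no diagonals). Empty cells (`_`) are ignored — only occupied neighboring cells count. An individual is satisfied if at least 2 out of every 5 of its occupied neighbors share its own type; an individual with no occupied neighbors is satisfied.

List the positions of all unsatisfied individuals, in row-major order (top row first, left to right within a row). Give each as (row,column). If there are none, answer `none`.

(0,0)A 2/2 ok
(0,1)A 1/2 ok
(0,3)B 1/2 ok
(0,4)A 0/2 unhappy
(1,0)A 2/3 ok
(1,1)B 1/3 unhappy
(1,3)B 3/3 ok
(1,4)B 2/3 ok
(2,0)A 2/3 ok
(2,1)B 3/4 ok
(2,2)B 2/3 ok
(2,3)B 3/4 ok
(2,4)B 3/3 ok
(3,0)A 1/2 ok
(3,1)B 1/3 unhappy
(3,2)A 1/3 unhappy
(3,3)A 1/3 unhappy
(3,4)B 1/2 ok

(0,4), (1,1), (3,1), (3,2), (3,3)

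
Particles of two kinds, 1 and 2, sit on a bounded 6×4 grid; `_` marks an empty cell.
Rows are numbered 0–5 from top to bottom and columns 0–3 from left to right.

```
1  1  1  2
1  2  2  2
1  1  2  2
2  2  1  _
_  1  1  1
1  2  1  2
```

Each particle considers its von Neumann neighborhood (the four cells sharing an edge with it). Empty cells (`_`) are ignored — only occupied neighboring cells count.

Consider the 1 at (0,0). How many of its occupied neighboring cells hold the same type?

Occupied neighbors of (0,0): (1,0)=1, (0,1)=1.
Same type (1): 2 of 2.

2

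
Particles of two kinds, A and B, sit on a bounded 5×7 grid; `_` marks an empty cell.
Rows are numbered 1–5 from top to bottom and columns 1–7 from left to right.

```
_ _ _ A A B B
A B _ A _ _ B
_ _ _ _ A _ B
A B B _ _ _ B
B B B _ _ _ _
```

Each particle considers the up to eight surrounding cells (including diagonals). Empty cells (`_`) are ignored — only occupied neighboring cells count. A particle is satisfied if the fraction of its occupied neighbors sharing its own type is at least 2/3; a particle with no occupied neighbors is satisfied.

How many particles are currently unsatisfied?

3

Row 1: (1,4)A 2/2 satisfied · (1,5)A 2/3 satisfied · (1,6)B 2/3 satisfied · (1,7)B 2/2 satisfied
Row 2: (2,1)A 0/1 not · (2,2)B 0/1 not · (2,4)A 3/3 satisfied · (2,7)B 3/3 satisfied
Row 3: (3,5)A 1/1 satisfied · (3,7)B 2/2 satisfied
Row 4: (4,1)A 0/3 not · (4,2)B 4/5 satisfied · (4,3)B 3/3 satisfied · (4,7)B 1/1 satisfied
Row 5: (5,1)B 2/3 satisfied · (5,2)B 4/5 satisfied · (5,3)B 3/3 satisfied
Unsatisfied: (2,1), (2,2), (4,1) — 3 in total.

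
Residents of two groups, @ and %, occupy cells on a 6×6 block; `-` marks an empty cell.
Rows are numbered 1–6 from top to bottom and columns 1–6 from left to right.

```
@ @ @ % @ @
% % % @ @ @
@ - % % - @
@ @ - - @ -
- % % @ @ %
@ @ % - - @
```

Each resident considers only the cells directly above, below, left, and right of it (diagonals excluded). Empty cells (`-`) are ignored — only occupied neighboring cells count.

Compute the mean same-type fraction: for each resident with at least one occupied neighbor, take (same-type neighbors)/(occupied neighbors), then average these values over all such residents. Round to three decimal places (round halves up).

(1,1)@ 1/2
(1,2)@ 2/3
(1,3)@ 1/3
(1,4)% 0/3
(1,5)@ 2/3
(1,6)@ 2/2
(2,1)% 1/3
(2,2)% 2/3
(2,3)% 2/4
(2,4)@ 1/4
(2,5)@ 3/3
(2,6)@ 3/3
(3,1)@ 1/2
(3,3)% 2/2
(3,4)% 1/2
(3,6)@ 1/1
(4,1)@ 2/2
(4,2)@ 1/2
(4,5)@ 1/1
(5,2)% 1/3
(5,3)% 2/3
(5,4)@ 1/2
(5,5)@ 2/3
(5,6)% 0/2
(6,1)@ 1/1
(6,2)@ 1/3
(6,3)% 1/2
(6,6)@ 0/1
Sum over 28 residents: 1/2 + 2/3 + 1/3 + 0/3 + 2/3 + 2/2 + 1/3 + 2/3 + 2/4 + 1/4 + 3/3 + 3/3 + 1/2 + 2/2 + 1/2 + 1/1 + 2/2 + 1/2 + 1/1 + 1/3 + 2/3 + 1/2 + 2/3 + 0/2 + 1/1 + 1/3 + 1/2 + 0/1 = 197/12; mean = 197/12 ÷ 28 = 197/336 = 0.586309… → 0.586.

0.586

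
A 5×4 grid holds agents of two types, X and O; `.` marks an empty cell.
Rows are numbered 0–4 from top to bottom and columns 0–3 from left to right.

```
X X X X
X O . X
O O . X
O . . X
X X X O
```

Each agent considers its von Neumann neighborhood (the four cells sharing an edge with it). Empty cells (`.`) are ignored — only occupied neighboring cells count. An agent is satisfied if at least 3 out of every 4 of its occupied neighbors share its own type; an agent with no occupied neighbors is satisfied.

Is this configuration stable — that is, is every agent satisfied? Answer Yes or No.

Row 0: (0,0)X 2/2 satisfied · (0,1)X 2/3 not · (0,2)X 2/2 satisfied · (0,3)X 2/2 satisfied
Row 1: (1,0)X 1/3 not · (1,1)O 1/3 not · (1,3)X 2/2 satisfied
Row 2: (2,0)O 2/3 not · (2,1)O 2/2 satisfied · (2,3)X 2/2 satisfied
Row 3: (3,0)O 1/2 not · (3,3)X 1/2 not
Row 4: (4,0)X 1/2 not · (4,1)X 2/2 satisfied · (4,2)X 1/2 not · (4,3)O 0/2 not
For instance (0,1) has only 2/3 same-type neighbors, below 3/4.

No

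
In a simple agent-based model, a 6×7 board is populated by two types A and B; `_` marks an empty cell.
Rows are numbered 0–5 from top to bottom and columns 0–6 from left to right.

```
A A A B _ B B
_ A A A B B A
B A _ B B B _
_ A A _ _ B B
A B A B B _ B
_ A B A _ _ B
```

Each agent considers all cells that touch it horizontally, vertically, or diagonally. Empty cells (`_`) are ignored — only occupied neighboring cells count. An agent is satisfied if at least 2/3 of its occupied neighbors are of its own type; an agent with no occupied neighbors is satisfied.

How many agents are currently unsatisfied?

12

(0,0)A 2/2 satisfied
(0,1)A 4/4 satisfied
(0,2)A 4/5 satisfied
(0,3)B 1/4 not
(0,5)B 3/4 satisfied
(0,6)B 2/3 satisfied
(1,1)A 5/6 satisfied
(1,2)A 5/7 satisfied
(1,3)A 2/6 not
(1,4)B 6/7 satisfied
(1,5)B 5/6 satisfied
(1,6)A 0/4 not
(2,0)B 0/3 not
(2,1)A 4/5 satisfied
(2,3)B 2/5 not
(2,4)B 5/6 satisfied
(2,5)B 5/6 satisfied
(3,1)A 4/6 satisfied
(3,2)A 3/6 not
(3,5)B 5/5 satisfied
(3,6)B 3/3 satisfied
(4,0)A 2/3 satisfied
(4,1)B 1/6 not
(4,2)A 4/7 not
(4,3)B 2/5 not
(4,4)B 2/3 satisfied
(4,6)B 3/3 satisfied
(5,1)A 2/4 not
(5,2)B 2/5 not
(5,3)A 1/4 not
(5,6)B 1/1 satisfied
Unsatisfied: (0,3), (1,3), (1,6), (2,0), (2,3), (3,2), (4,1), (4,2), (4,3), (5,1), (5,2), (5,3) — 12 in total.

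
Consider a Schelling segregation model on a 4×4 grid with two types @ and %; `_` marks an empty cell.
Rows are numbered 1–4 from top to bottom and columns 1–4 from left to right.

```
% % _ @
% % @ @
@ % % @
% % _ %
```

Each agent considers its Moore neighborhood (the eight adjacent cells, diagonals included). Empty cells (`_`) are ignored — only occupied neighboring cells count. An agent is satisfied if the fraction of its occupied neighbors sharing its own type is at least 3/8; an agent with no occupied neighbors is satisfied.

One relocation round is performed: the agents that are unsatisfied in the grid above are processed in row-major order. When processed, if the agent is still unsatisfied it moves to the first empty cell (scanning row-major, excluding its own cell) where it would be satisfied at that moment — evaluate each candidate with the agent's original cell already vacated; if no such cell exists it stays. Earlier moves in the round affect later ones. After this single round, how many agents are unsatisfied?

0

Initially unsatisfied (in order): (3,1).
  (3,1) → (1,3).
Resulting grid:
% % @ @
% % @ @
_ % % @
% % _ %
All satisfied now.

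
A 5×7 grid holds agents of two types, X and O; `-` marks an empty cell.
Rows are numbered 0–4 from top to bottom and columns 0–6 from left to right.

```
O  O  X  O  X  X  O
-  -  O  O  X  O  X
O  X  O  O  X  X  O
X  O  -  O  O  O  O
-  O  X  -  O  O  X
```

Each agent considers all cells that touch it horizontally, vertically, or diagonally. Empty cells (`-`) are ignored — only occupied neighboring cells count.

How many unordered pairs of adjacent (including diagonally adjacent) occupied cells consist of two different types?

Scan each occupied cell's neighbors to the right and below (and the two forward diagonals) so each pair is counted once.
From row 0: 11 unlike of 20 pairs (running 11/20).
From row 1: 9 unlike of 18 pairs (running 20/38).
From row 2: 12 unlike of 22 pairs (running 32/60).
From row 3: 6 unlike of 16 pairs (running 38/76).
From row 4: 2 unlike of 3 pairs (running 40/79).
Total adjacent occupied pairs: 79; unlike-type pairs: 40.

40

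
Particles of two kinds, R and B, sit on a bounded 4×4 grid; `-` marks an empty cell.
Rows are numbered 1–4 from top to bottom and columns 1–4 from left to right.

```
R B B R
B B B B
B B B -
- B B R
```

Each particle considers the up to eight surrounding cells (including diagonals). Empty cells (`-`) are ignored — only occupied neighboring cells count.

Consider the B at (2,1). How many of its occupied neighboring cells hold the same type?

Occupied neighbors of (2,1): (1,1)=R, (1,2)=B, (2,2)=B, (3,1)=B, (3,2)=B.
Same type (B): 4 of 5.

4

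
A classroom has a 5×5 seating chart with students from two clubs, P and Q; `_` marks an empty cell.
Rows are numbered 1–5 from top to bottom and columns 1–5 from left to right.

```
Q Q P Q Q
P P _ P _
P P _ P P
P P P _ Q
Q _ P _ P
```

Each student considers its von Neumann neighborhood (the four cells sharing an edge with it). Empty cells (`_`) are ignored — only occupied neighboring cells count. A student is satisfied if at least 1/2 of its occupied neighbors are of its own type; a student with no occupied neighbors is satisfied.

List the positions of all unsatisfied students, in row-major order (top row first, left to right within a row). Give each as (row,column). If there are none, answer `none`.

(1,2), (1,3), (1,4), (4,5), (5,1), (5,5)

(1,1)Q 1/2 ✓
(1,2)Q 1/3 ✗
(1,3)P 0/2 ✗
(1,4)Q 1/3 ✗
(1,5)Q 1/1 ✓
(2,1)P 2/3 ✓
(2,2)P 2/3 ✓
(2,4)P 1/2 ✓
(3,1)P 3/3 ✓
(3,2)P 3/3 ✓
(3,4)P 2/2 ✓
(3,5)P 1/2 ✓
(4,1)P 2/3 ✓
(4,2)P 3/3 ✓
(4,3)P 2/2 ✓
(4,5)Q 0/2 ✗
(5,1)Q 0/1 ✗
(5,3)P 1/1 ✓
(5,5)P 0/1 ✗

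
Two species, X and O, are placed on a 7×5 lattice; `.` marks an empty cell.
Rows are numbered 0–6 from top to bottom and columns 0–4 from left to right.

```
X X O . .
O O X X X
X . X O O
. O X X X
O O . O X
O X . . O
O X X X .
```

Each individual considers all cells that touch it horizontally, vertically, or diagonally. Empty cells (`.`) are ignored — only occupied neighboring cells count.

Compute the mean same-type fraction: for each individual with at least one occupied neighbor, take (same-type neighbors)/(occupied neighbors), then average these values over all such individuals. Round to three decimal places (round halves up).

0.411

Row 0: (0,0)X 1/3 · (0,1)X 2/5 · (0,2)O 1/4
Row 1: (1,0)O 1/4 · (1,1)O 2/7 · (1,2)X 3/6 · (1,3)X 3/6 · (1,4)X 1/3
Row 2: (2,0)X 0/3 · (2,2)X 4/7 · (2,3)O 1/8 · (2,4)O 1/5
Row 3: (3,1)O 2/5 · (3,2)X 2/6 · (3,3)X 4/7 · (3,4)X 2/5
Row 4: (4,0)O 3/4 · (4,1)O 3/5 · (4,3)O 1/5 · (4,4)X 2/4
Row 5: (5,0)O 3/5 · (5,1)X 2/6 · (5,4)O 1/3
Row 6: (6,0)O 1/3 · (6,1)X 2/4 · (6,2)X 3/3 · (6,3)X 1/2
Sum over 27 individuals: 1/3 + 2/5 + 1/4 + 1/4 + 2/7 + 3/6 + 3/6 + 1/3 + 0/3 + 4/7 + 1/8 + 1/5 + 2/5 + 2/6 + 4/7 + 2/5 + 3/4 + 3/5 + 1/5 + 2/4 + 3/5 + 2/6 + 1/3 + 1/3 + 2/4 + 3/3 + 1/2 = 3109/280; mean = 3109/280 ÷ 27 = 3109/7560 = 0.411243… → 0.411.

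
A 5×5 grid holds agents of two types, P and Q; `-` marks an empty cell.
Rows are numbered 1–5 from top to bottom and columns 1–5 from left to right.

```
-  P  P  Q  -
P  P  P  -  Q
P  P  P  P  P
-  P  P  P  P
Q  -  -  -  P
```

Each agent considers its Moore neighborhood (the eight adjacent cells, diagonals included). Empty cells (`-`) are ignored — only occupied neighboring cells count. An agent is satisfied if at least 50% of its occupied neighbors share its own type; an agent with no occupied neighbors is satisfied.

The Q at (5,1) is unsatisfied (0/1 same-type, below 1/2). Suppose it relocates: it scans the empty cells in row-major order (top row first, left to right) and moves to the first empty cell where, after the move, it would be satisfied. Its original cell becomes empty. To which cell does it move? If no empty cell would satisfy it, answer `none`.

(1,5)

Vacating (5,1). Empty cells in order:
  (1,1): 0/3 same-type → still unsatisfied.
  (1,5): 2/2 same-type → satisfied — stop here.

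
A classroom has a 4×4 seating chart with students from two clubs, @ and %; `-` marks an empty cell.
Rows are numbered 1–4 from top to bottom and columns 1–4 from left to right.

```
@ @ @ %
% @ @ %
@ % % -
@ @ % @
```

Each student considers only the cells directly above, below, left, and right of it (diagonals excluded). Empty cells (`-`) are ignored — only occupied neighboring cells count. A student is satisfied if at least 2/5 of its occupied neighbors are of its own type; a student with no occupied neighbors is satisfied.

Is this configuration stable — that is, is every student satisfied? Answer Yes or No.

No

Row 1: (1,1)@ 1/2 ok · (1,2)@ 3/3 ok · (1,3)@ 2/3 ok · (1,4)% 1/2 ok
Row 2: (2,1)% 0/3 unhappy · (2,2)@ 2/4 ok · (2,3)@ 2/4 ok · (2,4)% 1/2 ok
Row 3: (3,1)@ 1/3 unhappy · (3,2)% 1/4 unhappy · (3,3)% 2/3 ok
Row 4: (4,1)@ 2/2 ok · (4,2)@ 1/3 unhappy · (4,3)% 1/3 unhappy · (4,4)@ 0/1 unhappy
For instance (2,1) has only 0/3 same-type neighbors, below 2/5.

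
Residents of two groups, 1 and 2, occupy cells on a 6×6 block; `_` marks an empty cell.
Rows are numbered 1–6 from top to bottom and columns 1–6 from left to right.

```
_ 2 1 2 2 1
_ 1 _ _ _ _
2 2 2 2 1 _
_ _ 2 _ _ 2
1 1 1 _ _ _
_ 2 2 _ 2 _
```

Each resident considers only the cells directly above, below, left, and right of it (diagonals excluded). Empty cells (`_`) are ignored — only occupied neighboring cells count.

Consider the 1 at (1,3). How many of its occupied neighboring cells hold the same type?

0

Occupied neighbors of (1,3): (1,2)=2, (1,4)=2.
Same type (1): 0 of 2.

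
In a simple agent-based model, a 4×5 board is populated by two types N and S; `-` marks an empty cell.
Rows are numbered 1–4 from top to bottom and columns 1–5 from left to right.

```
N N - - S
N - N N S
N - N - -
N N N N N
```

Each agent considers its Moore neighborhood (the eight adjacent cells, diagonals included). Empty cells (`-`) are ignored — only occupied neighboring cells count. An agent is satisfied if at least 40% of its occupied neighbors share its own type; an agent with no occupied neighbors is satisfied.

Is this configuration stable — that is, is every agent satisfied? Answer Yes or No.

Yes

(1,1)N 2/2 ok
(1,2)N 3/3 ok
(1,5)S 1/2 ok
(2,1)N 3/3 ok
(2,3)N 3/3 ok
(2,4)N 2/4 ok
(2,5)S 1/2 ok
(3,1)N 3/3 ok
(3,3)N 5/5 ok
(4,1)N 2/2 ok
(4,2)N 4/4 ok
(4,3)N 3/3 ok
(4,4)N 3/3 ok
(4,5)N 1/1 ok
All meet the threshold, so the configuration is stable.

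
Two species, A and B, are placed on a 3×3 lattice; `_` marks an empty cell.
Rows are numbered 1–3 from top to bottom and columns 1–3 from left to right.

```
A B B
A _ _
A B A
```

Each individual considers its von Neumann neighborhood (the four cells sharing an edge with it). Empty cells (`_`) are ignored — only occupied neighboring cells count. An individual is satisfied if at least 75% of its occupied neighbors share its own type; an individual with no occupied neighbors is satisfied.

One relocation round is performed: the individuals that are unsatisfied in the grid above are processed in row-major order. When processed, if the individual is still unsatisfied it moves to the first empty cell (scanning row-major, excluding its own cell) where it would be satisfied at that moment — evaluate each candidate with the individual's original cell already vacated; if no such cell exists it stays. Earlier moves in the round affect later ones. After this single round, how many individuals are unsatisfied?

5

Initially unsatisfied (in order): (1,1), (1,2), (3,1), (3,2), (3,3).
  (1,1): no empty cell satisfies it; stays.
  (1,2): no empty cell satisfies it; stays.
  (3,1): no empty cell satisfies it; stays.
  (3,2): no empty cell satisfies it; stays.
  (3,3): no empty cell satisfies it; stays.
Resulting grid:
A B B
A _ _
A B A
Unsatisfied now: (1,1), (1,2), (3,1), (3,2), (3,3).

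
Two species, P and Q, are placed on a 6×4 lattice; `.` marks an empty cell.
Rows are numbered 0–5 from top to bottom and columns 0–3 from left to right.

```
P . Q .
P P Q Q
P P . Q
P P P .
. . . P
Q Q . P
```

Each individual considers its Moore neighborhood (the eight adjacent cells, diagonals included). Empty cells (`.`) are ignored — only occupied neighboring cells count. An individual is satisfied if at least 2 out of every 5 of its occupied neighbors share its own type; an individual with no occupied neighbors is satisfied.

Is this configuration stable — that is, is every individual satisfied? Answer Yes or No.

Yes

(0,0)P 2/2 ✓
(0,2)Q 2/3 ✓
(1,0)P 4/4 ✓
(1,1)P 4/6 ✓
(1,2)Q 3/5 ✓
(1,3)Q 3/3 ✓
(2,0)P 5/5 ✓
(2,1)P 6/7 ✓
(2,3)Q 2/3 ✓
(3,0)P 3/3 ✓
(3,1)P 4/4 ✓
(3,2)P 3/4 ✓
(4,3)P 2/2 ✓
(5,0)Q 1/1 ✓
(5,1)Q 1/1 ✓
(5,3)P 1/1 ✓
All meet the threshold, so the configuration is stable.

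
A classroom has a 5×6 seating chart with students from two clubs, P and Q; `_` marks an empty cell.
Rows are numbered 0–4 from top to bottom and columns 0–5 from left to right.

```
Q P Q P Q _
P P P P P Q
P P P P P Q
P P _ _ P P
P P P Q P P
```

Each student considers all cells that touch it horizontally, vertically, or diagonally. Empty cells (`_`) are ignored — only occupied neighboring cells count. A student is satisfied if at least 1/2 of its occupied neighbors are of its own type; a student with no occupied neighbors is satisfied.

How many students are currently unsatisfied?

5

(0,0)Q 0/3 unhappy
(0,1)P 3/5 ok
(0,2)Q 0/5 unhappy
(0,3)P 3/5 ok
(0,4)Q 1/4 unhappy
(1,0)P 4/5 ok
(1,1)P 6/8 ok
(1,2)P 7/8 ok
(1,3)P 6/8 ok
(1,4)P 4/7 ok
(1,5)Q 2/4 ok
(2,0)P 5/5 ok
(2,1)P 7/7 ok
(2,2)P 6/6 ok
(2,3)P 6/6 ok
(2,4)P 5/7 ok
(2,5)Q 1/5 unhappy
(3,0)P 5/5 ok
(3,1)P 7/7 ok
(3,4)P 5/7 ok
(3,5)P 4/5 ok
(4,0)P 3/3 ok
(4,1)P 4/4 ok
(4,2)P 2/3 ok
(4,3)Q 0/3 unhappy
(4,4)P 3/4 ok
(4,5)P 3/3 ok
Unsatisfied: (0,0), (0,2), (0,4), (2,5), (4,3) — 5 in total.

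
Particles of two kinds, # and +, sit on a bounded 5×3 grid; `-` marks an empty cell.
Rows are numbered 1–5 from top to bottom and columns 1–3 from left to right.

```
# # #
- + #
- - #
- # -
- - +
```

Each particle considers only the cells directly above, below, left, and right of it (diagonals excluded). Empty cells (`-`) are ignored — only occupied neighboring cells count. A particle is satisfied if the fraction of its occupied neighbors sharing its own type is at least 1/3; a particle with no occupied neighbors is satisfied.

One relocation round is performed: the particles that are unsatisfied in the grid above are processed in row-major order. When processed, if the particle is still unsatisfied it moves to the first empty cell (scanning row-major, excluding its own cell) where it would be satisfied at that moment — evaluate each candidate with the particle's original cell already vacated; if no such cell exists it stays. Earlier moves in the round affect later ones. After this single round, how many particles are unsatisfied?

0

Initially unsatisfied (in order): (2,2).
  (2,2) → (3,1).
Resulting grid:
# # #
- - #
+ - #
- # -
- - +
All satisfied now.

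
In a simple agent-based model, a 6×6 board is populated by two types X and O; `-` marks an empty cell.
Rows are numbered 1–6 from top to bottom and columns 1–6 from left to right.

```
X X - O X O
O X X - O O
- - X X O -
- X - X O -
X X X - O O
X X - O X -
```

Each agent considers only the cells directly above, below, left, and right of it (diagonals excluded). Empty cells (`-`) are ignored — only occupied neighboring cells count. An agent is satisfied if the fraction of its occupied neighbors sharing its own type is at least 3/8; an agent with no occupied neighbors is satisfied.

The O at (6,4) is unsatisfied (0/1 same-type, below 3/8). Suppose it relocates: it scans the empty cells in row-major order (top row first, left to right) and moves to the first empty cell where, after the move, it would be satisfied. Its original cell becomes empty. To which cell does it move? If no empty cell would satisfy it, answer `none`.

Vacating (6,4). Empty cells in order:
  (1,3): 1/3 same-type → still unsatisfied.
  (2,4): 2/4 same-type → satisfied — stop here.

(2,4)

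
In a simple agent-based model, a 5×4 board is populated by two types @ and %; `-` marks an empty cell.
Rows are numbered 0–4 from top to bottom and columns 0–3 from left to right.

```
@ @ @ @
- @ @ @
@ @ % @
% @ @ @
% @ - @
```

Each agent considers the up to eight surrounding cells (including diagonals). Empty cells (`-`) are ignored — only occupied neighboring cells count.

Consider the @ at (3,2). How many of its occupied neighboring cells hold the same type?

Occupied neighbors of (3,2): (2,1)=@, (2,2)=%, (2,3)=@, (3,1)=@, (3,3)=@, (4,1)=@, (4,3)=@.
Same type (@): 6 of 7.

6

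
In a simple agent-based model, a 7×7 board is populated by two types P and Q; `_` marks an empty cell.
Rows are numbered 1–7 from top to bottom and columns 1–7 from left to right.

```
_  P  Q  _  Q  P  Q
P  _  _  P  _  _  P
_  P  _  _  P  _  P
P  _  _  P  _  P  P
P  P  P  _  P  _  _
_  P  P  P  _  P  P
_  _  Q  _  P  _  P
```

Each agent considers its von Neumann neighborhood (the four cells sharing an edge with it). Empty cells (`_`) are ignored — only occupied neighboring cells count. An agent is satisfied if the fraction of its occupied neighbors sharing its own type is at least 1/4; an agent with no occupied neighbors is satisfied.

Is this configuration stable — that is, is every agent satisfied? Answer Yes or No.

(1,2)P 0/1 ✗
(1,3)Q 0/1 ✗
(1,5)Q 0/1 ✗
(1,6)P 0/2 ✗
(1,7)Q 0/2 ✗
(2,1)P 0/0 ✓
(2,4)P 0/0 ✓
(2,7)P 1/2 ✓
(3,2)P 0/0 ✓
(3,5)P 0/0 ✓
(3,7)P 2/2 ✓
(4,1)P 1/1 ✓
(4,4)P 0/0 ✓
(4,6)P 1/1 ✓
(4,7)P 2/2 ✓
(5,1)P 2/2 ✓
(5,2)P 3/3 ✓
(5,3)P 2/2 ✓
(5,5)P 0/0 ✓
(6,2)P 2/2 ✓
(6,3)P 3/4 ✓
(6,4)P 1/1 ✓
(6,6)P 1/1 ✓
(6,7)P 2/2 ✓
(7,3)Q 0/1 ✗
(7,5)P 0/0 ✓
(7,7)P 1/1 ✓
For instance (1,2) has only 0/1 same-type neighbors, below 1/4.

No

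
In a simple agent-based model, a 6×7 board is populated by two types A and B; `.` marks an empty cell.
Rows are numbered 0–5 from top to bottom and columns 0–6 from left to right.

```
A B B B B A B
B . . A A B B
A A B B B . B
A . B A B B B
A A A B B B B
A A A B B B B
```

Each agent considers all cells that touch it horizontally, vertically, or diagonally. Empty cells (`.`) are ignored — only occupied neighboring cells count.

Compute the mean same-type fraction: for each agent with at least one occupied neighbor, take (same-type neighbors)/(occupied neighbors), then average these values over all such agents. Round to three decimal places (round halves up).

0.668

(0,0)A 0/2
(0,1)B 2/3
(0,2)B 2/3
(0,3)B 2/4
(0,4)B 2/5
(0,5)A 1/5
(0,6)B 2/3
(1,0)B 1/4
(1,3)A 1/7
(1,4)A 2/7
(1,5)B 5/7
(1,6)B 3/4
(2,0)A 2/3
(2,1)A 2/5
(2,2)B 2/5
(2,3)B 4/7
(2,4)B 4/7
(2,6)B 4/4
(3,0)A 4/4
(3,2)B 3/7
(3,3)A 1/8
(3,4)B 6/7
(3,5)B 7/7
(3,6)B 4/4
(4,0)A 4/4
(4,1)A 6/7
(4,2)A 4/7
(4,3)B 5/8
(4,4)B 7/8
(4,5)B 8/8
(4,6)B 5/5
(5,0)A 3/3
(5,1)A 5/5
(5,2)A 3/5
(5,3)B 3/5
(5,4)B 5/5
(5,5)B 5/5
(5,6)B 3/3
Sum over 38 agents: 0/2 + 2/3 + 2/3 + 2/4 + 2/5 + 1/5 + 2/3 + 1/4 + 1/7 + 2/7 + 5/7 + 3/4 + 2/3 + 2/5 + 2/5 + 4/7 + 4/7 + 4/4 + 4/4 + 3/7 + 1/8 + 6/7 + 7/7 + 4/4 + 4/4 + 6/7 + 4/7 + 5/8 + 7/8 + 8/8 + 5/5 + 3/3 + 5/5 + 3/5 + 3/5 + 5/5 + 5/5 + 3/3 = 3047/120; mean = 3047/120 ÷ 38 = 3047/4560 = 0.668201… → 0.668.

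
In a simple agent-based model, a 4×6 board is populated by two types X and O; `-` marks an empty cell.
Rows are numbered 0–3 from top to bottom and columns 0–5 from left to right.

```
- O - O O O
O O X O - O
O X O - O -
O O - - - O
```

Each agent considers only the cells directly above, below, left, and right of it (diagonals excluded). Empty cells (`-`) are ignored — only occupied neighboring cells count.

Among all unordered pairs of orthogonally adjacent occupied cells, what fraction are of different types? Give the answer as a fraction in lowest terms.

Scan each occupied cell's neighbors to the right and below so each pair is counted once.
Row 0: O(0,1)–O(1,1)= O(0,3)–O(0,4)= O(0,3)–O(1,3)= O(0,4)–O(0,5)= O(0,5)–O(1,5)=  → 0/5 unlike.
Row 1: O(1,0)–O(1,1)= O(1,0)–O(2,0)= O(1,1)–X(1,2)≠ O(1,1)–X(2,1)≠ X(1,2)–O(1,3)≠ X(1,2)–O(2,2)≠  → 4/6 unlike.
Row 2: O(2,0)–X(2,1)≠ O(2,0)–O(3,0)= X(2,1)–O(2,2)≠ X(2,1)–O(3,1)≠  → 3/4 unlike.
Row 3: O(3,0)–O(3,1)=  → 0/1 unlike.
Total adjacent occupied pairs: 16; unlike-type pairs: 7.
7/16 is already in lowest terms.

7/16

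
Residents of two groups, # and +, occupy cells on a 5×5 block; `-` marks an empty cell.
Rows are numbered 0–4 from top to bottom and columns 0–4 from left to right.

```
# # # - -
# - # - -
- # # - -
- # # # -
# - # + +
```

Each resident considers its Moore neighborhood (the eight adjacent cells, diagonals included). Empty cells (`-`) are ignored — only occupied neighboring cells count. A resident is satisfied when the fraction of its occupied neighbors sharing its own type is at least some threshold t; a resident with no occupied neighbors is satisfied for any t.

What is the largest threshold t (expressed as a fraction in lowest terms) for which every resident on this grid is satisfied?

Row 0: (0,0)# 2/2 · (0,1)# 4/4 · (0,2)# 2/2
Row 1: (1,0)# 3/3 · (1,2)# 4/4
Row 2: (2,1)# 5/5 · (2,2)# 5/5
Row 3: (3,1)# 5/5 · (3,2)# 5/6 · (3,3)# 3/5
Row 4: (4,0)# 1/1 · (4,2)# 3/4 · (4,3)+ 1/4 · (4,4)+ 1/2
The smallest same-type fraction is 1/4 at (4,3), which reduces to 1/4. Any threshold above that leaves this resident unsatisfied.

1/4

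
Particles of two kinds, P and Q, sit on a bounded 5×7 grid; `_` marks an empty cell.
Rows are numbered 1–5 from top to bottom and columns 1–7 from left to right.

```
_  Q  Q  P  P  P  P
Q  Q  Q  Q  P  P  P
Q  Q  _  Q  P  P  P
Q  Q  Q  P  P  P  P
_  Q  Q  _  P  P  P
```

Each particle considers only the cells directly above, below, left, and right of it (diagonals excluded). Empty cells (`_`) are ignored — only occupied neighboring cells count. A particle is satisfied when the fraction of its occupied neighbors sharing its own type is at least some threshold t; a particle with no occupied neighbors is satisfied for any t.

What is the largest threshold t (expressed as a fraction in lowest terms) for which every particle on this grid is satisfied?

Row 1: (1,2)Q 2/2 · (1,3)Q 2/3 · (1,4)P 1/3 · (1,5)P 3/3 · (1,6)P 3/3 · (1,7)P 2/2
Row 2: (2,1)Q 2/2 · (2,2)Q 4/4 · (2,3)Q 3/3 · (2,4)Q 2/4 · (2,5)P 3/4 · (2,6)P 4/4 · (2,7)P 3/3
Row 3: (3,1)Q 3/3 · (3,2)Q 3/3 · (3,4)Q 1/3 · (3,5)P 3/4 · (3,6)P 4/4 · (3,7)P 3/3
Row 4: (4,1)Q 2/2 · (4,2)Q 4/4 · (4,3)Q 2/3 · (4,4)P 1/3 · (4,5)P 4/4 · (4,6)P 4/4 · (4,7)P 3/3
Row 5: (5,2)Q 2/2 · (5,3)Q 2/2 · (5,5)P 2/2 · (5,6)P 3/3 · (5,7)P 2/2
The smallest same-type fraction is 1/3 at (1,4), which reduces to 1/3. Any threshold above that leaves this particle unsatisfied.

1/3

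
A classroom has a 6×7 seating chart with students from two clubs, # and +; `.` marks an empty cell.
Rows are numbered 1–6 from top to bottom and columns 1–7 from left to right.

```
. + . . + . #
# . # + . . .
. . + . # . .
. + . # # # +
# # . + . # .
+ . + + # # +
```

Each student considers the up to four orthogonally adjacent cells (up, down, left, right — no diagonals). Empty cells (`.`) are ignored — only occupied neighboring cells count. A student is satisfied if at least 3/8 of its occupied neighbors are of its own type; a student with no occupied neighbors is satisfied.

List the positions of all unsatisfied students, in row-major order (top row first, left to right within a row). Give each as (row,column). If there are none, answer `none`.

Row 1: (1,2)+ 0/0 ✓ · (1,5)+ 0/0 ✓ · (1,7)# 0/0 ✓
Row 2: (2,1)# 0/0 ✓ · (2,3)# 0/2 ✗ · (2,4)+ 0/1 ✗
Row 3: (3,3)+ 0/1 ✗ · (3,5)# 1/1 ✓
Row 4: (4,2)+ 0/1 ✗ · (4,4)# 1/2 ✓ · (4,5)# 3/3 ✓ · (4,6)# 2/3 ✓ · (4,7)+ 0/1 ✗
Row 5: (5,1)# 1/2 ✓ · (5,2)# 1/2 ✓ · (5,4)+ 1/2 ✓ · (5,6)# 2/2 ✓
Row 6: (6,1)+ 0/1 ✗ · (6,3)+ 1/1 ✓ · (6,4)+ 2/3 ✓ · (6,5)# 1/2 ✓ · (6,6)# 2/3 ✓ · (6,7)+ 0/1 ✗

(2,3), (2,4), (3,3), (4,2), (4,7), (6,1), (6,7)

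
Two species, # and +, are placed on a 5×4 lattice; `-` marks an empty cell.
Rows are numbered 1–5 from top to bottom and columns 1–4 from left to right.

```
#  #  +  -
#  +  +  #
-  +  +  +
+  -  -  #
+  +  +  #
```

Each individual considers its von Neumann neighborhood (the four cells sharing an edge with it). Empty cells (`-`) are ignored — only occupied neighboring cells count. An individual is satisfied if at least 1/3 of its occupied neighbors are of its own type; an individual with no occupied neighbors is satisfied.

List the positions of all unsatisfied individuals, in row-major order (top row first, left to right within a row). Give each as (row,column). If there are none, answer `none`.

Row 1: (1,1)# 2/2 ok · (1,2)# 1/3 ok · (1,3)+ 1/2 ok
Row 2: (2,1)# 1/2 ok · (2,2)+ 2/4 ok · (2,3)+ 3/4 ok · (2,4)# 0/2 unhappy
Row 3: (3,2)+ 2/2 ok · (3,3)+ 3/3 ok · (3,4)+ 1/3 ok
Row 4: (4,1)+ 1/1 ok · (4,4)# 1/2 ok
Row 5: (5,1)+ 2/2 ok · (5,2)+ 2/2 ok · (5,3)+ 1/2 ok · (5,4)# 1/2 ok

(2,4)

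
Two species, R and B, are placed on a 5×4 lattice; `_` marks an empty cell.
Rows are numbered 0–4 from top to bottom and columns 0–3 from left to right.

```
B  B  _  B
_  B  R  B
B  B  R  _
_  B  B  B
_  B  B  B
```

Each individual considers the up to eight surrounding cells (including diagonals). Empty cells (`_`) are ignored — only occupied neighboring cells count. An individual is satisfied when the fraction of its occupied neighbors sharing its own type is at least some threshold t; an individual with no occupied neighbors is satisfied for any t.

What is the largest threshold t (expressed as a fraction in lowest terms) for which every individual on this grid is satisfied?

(0,0)B 2/2
(0,1)B 2/3
(0,3)B 1/2
(1,1)B 4/6
(1,2)R 1/6
(1,3)B 1/3
(2,0)B 3/3
(2,1)B 4/6
(2,2)R 1/7
(3,1)B 5/6
(3,2)B 6/7
(3,3)B 3/4
(4,1)B 3/3
(4,2)B 5/5
(4,3)B 3/3
The smallest same-type fraction is 1/7 at (2,2), which reduces to 1/7. Any threshold above that leaves this individual unsatisfied.

1/7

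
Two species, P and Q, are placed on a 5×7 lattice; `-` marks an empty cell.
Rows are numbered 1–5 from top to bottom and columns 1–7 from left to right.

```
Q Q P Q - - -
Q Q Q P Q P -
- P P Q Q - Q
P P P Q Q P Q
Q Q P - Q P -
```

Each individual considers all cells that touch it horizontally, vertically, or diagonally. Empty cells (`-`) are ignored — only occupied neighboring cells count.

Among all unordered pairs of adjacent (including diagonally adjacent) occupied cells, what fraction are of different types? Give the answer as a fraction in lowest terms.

1/2

Scan each occupied cell's neighbors to the right and below (and the two forward diagonals) so each pair is counted once.
Row 1: Q(1,1)–Q(1,2)= Q(1,1)–Q(2,1)= Q(1,1)–Q(2,2)= Q(1,2)–P(1,3)≠ Q(1,2)–Q(2,2)= Q(1,2)–Q(2,3)= Q(1,2)–Q(2,1)= P(1,3)–Q(1,4)≠ P(1,3)–Q(2,3)≠ P(1,3)–P(2,4)= P(1,3)–Q(2,2)≠ Q(1,4)–P(2,4)≠ Q(1,4)–Q(2,5)= Q(1,4)–Q(2,3)=  → 5/14 unlike.
Row 2: Q(2,1)–Q(2,2)= Q(2,1)–P(3,2)≠ Q(2,2)–Q(2,3)= Q(2,2)–P(3,2)≠ Q(2,2)–P(3,3)≠ Q(2,3)–P(2,4)≠ Q(2,3)–P(3,3)≠ Q(2,3)–Q(3,4)= Q(2,3)–P(3,2)≠ P(2,4)–Q(2,5)≠ P(2,4)–Q(3,4)≠ P(2,4)–Q(3,5)≠ P(2,4)–P(3,3)= Q(2,5)–P(2,6)≠ Q(2,5)–Q(3,5)= Q(2,5)–Q(3,4)= P(2,6)–Q(3,7)≠ P(2,6)–Q(3,5)≠  → 12/18 unlike.
Row 3: P(3,2)–P(3,3)= P(3,2)–P(4,2)= P(3,2)–P(4,3)= P(3,2)–P(4,1)= P(3,3)–Q(3,4)≠ P(3,3)–P(4,3)= P(3,3)–Q(4,4)≠ P(3,3)–P(4,2)= Q(3,4)–Q(3,5)= Q(3,4)–Q(4,4)= Q(3,4)–Q(4,5)= Q(3,4)–P(4,3)≠ Q(3,5)–Q(4,5)= Q(3,5)–P(4,6)≠ Q(3,5)–Q(4,4)= Q(3,7)–Q(4,7)= Q(3,7)–P(4,6)≠  → 5/17 unlike.
Row 4: P(4,1)–P(4,2)= P(4,1)–Q(5,1)≠ P(4,1)–Q(5,2)≠ P(4,2)–P(4,3)= P(4,2)–Q(5,2)≠ P(4,2)–P(5,3)= P(4,2)–Q(5,1)≠ P(4,3)–Q(4,4)≠ P(4,3)–P(5,3)= P(4,3)–Q(5,2)≠ Q(4,4)–Q(4,5)= Q(4,4)–Q(5,5)= Q(4,4)–P(5,3)≠ Q(4,5)–P(4,6)≠ Q(4,5)–Q(5,5)= Q(4,5)–P(5,6)≠ P(4,6)–Q(4,7)≠ P(4,6)–P(5,6)= P(4,6)–Q(5,5)≠ Q(4,7)–P(5,6)≠  → 12/20 unlike.
Row 5: Q(5,1)–Q(5,2)= Q(5,2)–P(5,3)≠ Q(5,5)–P(5,6)≠  → 2/3 unlike.
Total adjacent occupied pairs: 72; unlike-type pairs: 36.
36/72 reduces to 1/2.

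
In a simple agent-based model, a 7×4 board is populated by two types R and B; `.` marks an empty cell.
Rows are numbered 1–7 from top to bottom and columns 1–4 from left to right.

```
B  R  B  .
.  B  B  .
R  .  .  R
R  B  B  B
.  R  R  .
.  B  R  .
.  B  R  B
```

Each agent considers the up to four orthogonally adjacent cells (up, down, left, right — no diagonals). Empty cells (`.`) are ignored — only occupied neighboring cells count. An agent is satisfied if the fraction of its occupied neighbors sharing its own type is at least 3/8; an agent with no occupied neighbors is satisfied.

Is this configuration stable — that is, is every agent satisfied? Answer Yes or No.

No

(1,1)B 0/1 unhappy
(1,2)R 0/3 unhappy
(1,3)B 1/2 ok
(2,2)B 1/2 ok
(2,3)B 2/2 ok
(3,1)R 1/1 ok
(3,4)R 0/1 unhappy
(4,1)R 1/2 ok
(4,2)B 1/3 unhappy
(4,3)B 2/3 ok
(4,4)B 1/2 ok
(5,2)R 1/3 unhappy
(5,3)R 2/3 ok
(6,2)B 1/3 unhappy
(6,3)R 2/3 ok
(7,2)B 1/2 ok
(7,3)R 1/3 unhappy
(7,4)B 0/1 unhappy
For instance (1,1) has only 0/1 same-type neighbors, below 3/8.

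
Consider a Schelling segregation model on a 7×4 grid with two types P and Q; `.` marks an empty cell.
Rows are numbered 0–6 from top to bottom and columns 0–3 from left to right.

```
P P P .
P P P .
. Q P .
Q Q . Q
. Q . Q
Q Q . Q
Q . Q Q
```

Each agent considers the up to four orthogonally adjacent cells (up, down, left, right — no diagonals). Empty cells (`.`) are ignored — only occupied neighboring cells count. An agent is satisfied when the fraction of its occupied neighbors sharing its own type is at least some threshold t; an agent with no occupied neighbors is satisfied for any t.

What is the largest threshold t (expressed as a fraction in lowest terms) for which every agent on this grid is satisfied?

(0,0)P 2/2
(0,1)P 3/3
(0,2)P 2/2
(1,0)P 2/2
(1,1)P 3/4
(1,2)P 3/3
(2,1)Q 1/3
(2,2)P 1/2
(3,0)Q 1/1
(3,1)Q 3/3
(3,3)Q 1/1
(4,1)Q 2/2
(4,3)Q 2/2
(5,0)Q 2/2
(5,1)Q 2/2
(5,3)Q 2/2
(6,0)Q 1/1
(6,2)Q 1/1
(6,3)Q 2/2
The smallest same-type fraction is 1/3 at (2,1), which reduces to 1/3. Any threshold above that leaves this agent unsatisfied.

1/3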